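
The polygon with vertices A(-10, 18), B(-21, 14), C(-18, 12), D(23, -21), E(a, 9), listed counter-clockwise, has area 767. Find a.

23

Write out the shoelace sum; only the two edges meeting at E involve a:
2·Area = [(23·9 − a·(-21)) + (a·18 − (-10)·9)] + 340
       = 39·a + 637 = 1534
⇒ a = 23.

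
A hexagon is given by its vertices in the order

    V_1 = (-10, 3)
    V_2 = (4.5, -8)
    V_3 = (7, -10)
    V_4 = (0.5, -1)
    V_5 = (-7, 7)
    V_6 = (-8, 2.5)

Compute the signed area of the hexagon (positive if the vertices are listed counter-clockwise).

55.75

Apply the surveyor's formula: 2A = Σ (x_i·y_{i+1} − x_{i+1}·y_i), indices taken mod 6.
Σ = (66.5) + (11) + (-2) + (-3.5) + (38.5) + (1) = 111.5
Signed area = Σ/2 = 55.75 (positive ⇒ counter-clockwise traversal).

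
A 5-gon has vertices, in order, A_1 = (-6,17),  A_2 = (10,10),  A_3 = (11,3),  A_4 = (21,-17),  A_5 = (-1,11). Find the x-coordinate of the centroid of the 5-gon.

Apply the surveyor's formula. First the cross-terms c_i = x_i·y_{i+1} − x_{i+1}·y_i:
  -230, -80, -250, 214, 49  ⇒  2A = -297, A = -148.5.
Then Σ (x_i + x_{i+1})·c_i = -6663, so x̄ = -6663 / (6·(-148.5)) = 2221/297.

2221/297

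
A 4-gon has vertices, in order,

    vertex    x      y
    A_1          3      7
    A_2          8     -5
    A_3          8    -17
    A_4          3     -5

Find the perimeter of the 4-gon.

|A_1A_2| = √((5)² + (-12)²) = √169 = 13
|A_2A_3| = √((0)² + (-12)²) = √144 = 12
|A_3A_4| = √((-5)² + (12)²) = √169 = 13
|A_4A_1| = √((0)² + (12)²) = √144 = 12
Perimeter = 13 + 12 + 13 + 12 = 50.

50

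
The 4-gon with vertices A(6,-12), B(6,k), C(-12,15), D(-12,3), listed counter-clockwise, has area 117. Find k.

Write out the shoelace sum; only the two edges meeting at B involve k:
2·Area = [(6·k − 6·(-12)) + (6·15 − (-12)·k)] + 270
       = 18·k + 432 = 234
⇒ k = -11.

-11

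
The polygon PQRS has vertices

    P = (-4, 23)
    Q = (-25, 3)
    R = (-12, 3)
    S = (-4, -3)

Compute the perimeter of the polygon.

78

|PQ| = √((-21)² + (-20)²) = √841 = 29
|QR| = √((13)² + (0)²) = √169 = 13
|RS| = √((8)² + (-6)²) = √100 = 10
|SP| = √((0)² + (26)²) = √676 = 26
Perimeter = 29 + 13 + 10 + 26 = 78.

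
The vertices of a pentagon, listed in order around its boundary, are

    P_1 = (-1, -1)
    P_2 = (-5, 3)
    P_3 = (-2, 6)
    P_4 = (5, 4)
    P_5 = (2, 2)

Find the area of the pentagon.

34

Apply Gauss's area formula: 2A = Σ (x_i·y_{i+1} − x_{i+1}·y_i), indices taken mod 5.
Cross-terms: -8, -24, -38, 2, 0  ⇒  Σ = -68
Area = |Σ|/2 = 34.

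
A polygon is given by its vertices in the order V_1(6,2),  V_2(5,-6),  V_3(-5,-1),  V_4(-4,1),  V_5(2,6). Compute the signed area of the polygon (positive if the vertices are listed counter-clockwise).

Apply Gauss's area formula: 2A = Σ (x_i·y_{i+1} − x_{i+1}·y_i), indices taken mod 5.
Σ = (-46) + (-35) + (-9) + (-26) + (-32) = -148
Signed area = Σ/2 = -74 (negative ⇒ clockwise traversal).

-74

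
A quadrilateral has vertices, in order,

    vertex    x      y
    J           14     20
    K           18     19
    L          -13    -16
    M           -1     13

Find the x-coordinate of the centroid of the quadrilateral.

361/174

Apply the surveyor's formula. First the cross-terms c_i = x_i·y_{i+1} − x_{i+1}·y_i:
  -94, -41, -185, -202  ⇒  2A = -522, A = -261.
Then Σ (x_i + x_{i+1})·c_i = -3249, so x̄ = -3249 / (6·(-261)) = 361/174.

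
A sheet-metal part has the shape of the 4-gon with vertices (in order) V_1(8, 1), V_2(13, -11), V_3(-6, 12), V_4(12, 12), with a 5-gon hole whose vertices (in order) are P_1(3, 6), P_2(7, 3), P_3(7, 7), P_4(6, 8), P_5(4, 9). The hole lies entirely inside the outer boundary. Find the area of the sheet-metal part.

Outer boundary:
Apply the shoelace formula: 2A = Σ (x_i·y_{i+1} − x_{i+1}·y_i), indices taken mod 4.
Cross-terms: -101, 90, -216, -84  ⇒  Σ = -311
Area = |Σ|/2 = 155.5.
Hole:
Apply the shoelace (surveyor's) formula: 2A = Σ (x_i·y_{i+1} − x_{i+1}·y_i), indices taken mod 5.
Cross-terms: -33, 28, 14, 22, -3  ⇒  Σ = 28
Area = |Σ|/2 = 14.
Net area = 155.5 − 14 = 141.5.

141.5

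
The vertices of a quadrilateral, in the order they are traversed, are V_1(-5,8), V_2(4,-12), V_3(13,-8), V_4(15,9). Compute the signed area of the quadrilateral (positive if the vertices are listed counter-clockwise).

277

Apply Gauss's area formula: 2A = Σ (x_i·y_{i+1} − x_{i+1}·y_i), indices taken mod 4.
V_1→V_2: (-5)(-12) − (4)(8) = 28
V_2→V_3: (4)(-8) − (13)(-12) = 124
V_3→V_4: (13)(9) − (15)(-8) = 237
V_4→V_1: (15)(8) − (-5)(9) = 165
Σ = 554
Signed area = Σ/2 = 277 (positive ⇒ counter-clockwise traversal).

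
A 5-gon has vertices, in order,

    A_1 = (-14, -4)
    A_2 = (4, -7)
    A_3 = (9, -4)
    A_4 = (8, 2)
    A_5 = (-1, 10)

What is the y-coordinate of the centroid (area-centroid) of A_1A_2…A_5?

Apply the shoelace (surveyor's) formula. First the cross-terms c_i = x_i·y_{i+1} − x_{i+1}·y_i:
  114, 47, 50, 82, 144  ⇒  2A = 437, A = 218.5.
Then Σ (y_i + y_{i+1})·c_i = -23, so ȳ = -23 / (6·218.5) = -1/57.

-1/57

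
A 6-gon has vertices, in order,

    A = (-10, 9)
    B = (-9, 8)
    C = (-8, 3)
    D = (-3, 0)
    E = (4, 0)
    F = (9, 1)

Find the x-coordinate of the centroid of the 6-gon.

-131/71

Apply Gauss's area formula. First the cross-terms c_i = x_i·y_{i+1} − x_{i+1}·y_i:
  1, 37, 9, 0, 4, 91  ⇒  2A = 142, A = 71.
Then Σ (x_i + x_{i+1})·c_i = -786, so x̄ = -786 / (6·71) = -131/71.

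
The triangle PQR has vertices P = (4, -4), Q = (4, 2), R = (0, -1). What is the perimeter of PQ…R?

|PQ| = √((0)² + (6)²) = √36 = 6
|QR| = √((-4)² + (-3)²) = √25 = 5
|RP| = √((4)² + (-3)²) = √25 = 5
Perimeter = 6 + 5 + 5 = 16.

16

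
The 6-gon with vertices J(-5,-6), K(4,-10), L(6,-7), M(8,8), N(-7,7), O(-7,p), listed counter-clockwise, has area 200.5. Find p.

6

The doubled signed area Σ (x_i y_{i+1} − x_{i+1} y_i) is linear in p.
With p=0 it equals 413; the coefficient of p is -2 (from the two edges through O).
So -2·p + 413 = 2·200.5 = 401 ⇒ p = 6.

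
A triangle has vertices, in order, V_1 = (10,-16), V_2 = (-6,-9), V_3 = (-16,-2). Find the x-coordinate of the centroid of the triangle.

Apply the surveyor's formula. First the cross-terms c_i = x_i·y_{i+1} − x_{i+1}·y_i:
  -186, -132, 276  ⇒  2A = -42, A = -21.
Then Σ (x_i + x_{i+1})·c_i = 504, so x̄ = 504 / (6·(-21)) = -4.

-4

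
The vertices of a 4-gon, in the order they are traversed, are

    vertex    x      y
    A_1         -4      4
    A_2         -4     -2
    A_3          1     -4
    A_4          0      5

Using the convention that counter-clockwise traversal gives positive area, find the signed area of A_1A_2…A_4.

33.5

Cross-terms: 24, 18, 5, 20  ⇒  Σ = 67
Signed area = Σ/2 = 33.5 (positive ⇒ counter-clockwise traversal).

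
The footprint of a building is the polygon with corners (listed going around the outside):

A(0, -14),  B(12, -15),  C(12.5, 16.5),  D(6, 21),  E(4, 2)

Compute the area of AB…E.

Apply Gauss's area formula: 2A = Σ (x_i·y_{i+1} − x_{i+1}·y_i), indices taken mod 5.
Cross-terms: 168, 385.5, 163.5, -72, -56  ⇒  Σ = 589
Area = |Σ|/2 = 294.5.

294.5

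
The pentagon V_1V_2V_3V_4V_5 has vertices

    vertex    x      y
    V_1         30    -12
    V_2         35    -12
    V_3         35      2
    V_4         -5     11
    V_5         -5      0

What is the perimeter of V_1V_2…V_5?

108

|V_1V_2| = √((5)² + (0)²) = √25 = 5
|V_2V_3| = √((0)² + (14)²) = √196 = 14
|V_3V_4| = √((-40)² + (9)²) = √1681 = 41
|V_4V_5| = √((0)² + (-11)²) = √121 = 11
|V_5V_1| = √((35)² + (-12)²) = √1369 = 37
Perimeter = 5 + 14 + 41 + 11 + 37 = 108.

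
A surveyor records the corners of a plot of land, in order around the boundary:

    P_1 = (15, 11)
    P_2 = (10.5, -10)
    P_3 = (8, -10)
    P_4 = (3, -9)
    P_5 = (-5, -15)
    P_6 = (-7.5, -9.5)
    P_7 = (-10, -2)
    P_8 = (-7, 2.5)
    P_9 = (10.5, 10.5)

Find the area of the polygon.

Apply the shoelace formula: 2A = Σ (x_i·y_{i+1} − x_{i+1}·y_i), indices taken mod 9.
Σ = (-265.5) + (-25) + (-42) + (-90) + (-65) + (-80) + (-39) + (-99.75) + (-42) = -748.25
Area = |Σ|/2 = 374.125.

374.125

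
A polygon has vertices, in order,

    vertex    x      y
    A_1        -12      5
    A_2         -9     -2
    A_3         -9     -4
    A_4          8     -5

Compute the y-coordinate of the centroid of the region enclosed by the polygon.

Apply the shoelace formula. First the cross-terms c_i = x_i·y_{i+1} − x_{i+1}·y_i:
  69, 18, 77, -20  ⇒  2A = 144, A = 72.
Then Σ (y_i + y_{i+1})·c_i = -594, so ȳ = -594 / (6·72) = -1.375.

-1.375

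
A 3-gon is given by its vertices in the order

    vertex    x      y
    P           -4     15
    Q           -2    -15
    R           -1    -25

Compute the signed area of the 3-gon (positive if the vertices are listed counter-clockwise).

Σ = (90) + (35) + (-115) = 10
Signed area = Σ/2 = 5 (positive ⇒ counter-clockwise traversal).

5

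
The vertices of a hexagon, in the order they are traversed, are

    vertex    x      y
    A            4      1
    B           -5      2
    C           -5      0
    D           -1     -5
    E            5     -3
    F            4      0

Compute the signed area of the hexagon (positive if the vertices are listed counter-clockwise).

46

Apply the shoelace formula: 2A = Σ (x_i·y_{i+1} − x_{i+1}·y_i), indices taken mod 6.
Cross-terms: 13, 10, 25, 28, 12, 4  ⇒  Σ = 92
Signed area = Σ/2 = 46 (positive ⇒ counter-clockwise traversal).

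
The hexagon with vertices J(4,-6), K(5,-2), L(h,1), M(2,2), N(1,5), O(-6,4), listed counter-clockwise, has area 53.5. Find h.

Write out the shoelace sum; only the two edges meeting at L involve h:
2·Area = [(5·1 − h·(-2)) + (h·2 − 2·1)] + 84
       = 4·h + 87 = 107
⇒ h = 5.

5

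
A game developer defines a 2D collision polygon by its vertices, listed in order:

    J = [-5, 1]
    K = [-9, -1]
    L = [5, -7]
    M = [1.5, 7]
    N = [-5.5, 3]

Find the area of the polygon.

90

J→K: (-5)(-1) − (-9)(1) = 14
K→L: (-9)(-7) − (5)(-1) = 68
L→M: (5)(7) − (1.5)(-7) = 45.5
M→N: (1.5)(3) − (-5.5)(7) = 43
N→J: (-5.5)(1) − (-5)(3) = 9.5
Σ = 180
Area = |Σ|/2 = 90.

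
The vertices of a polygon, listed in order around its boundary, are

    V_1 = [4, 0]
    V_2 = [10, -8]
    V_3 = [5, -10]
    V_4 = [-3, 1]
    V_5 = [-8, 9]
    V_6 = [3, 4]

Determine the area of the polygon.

Σ = (-32) + (-60) + (-25) + (-19) + (-59) + (-16) = -211
Area = |Σ|/2 = 105.5.

105.5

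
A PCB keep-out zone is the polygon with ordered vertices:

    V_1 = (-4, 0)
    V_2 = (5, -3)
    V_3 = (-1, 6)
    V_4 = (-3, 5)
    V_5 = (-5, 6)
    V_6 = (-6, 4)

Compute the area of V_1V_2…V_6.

45.5

Σ = (12) + (27) + (13) + (7) + (16) + (16) = 91
Area = |Σ|/2 = 45.5.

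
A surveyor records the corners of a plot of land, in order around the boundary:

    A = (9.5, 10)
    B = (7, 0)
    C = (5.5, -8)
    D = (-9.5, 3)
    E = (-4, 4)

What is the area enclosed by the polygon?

Σ = (-70) + (-56) + (-59.5) + (-26) + (-78) = -289.5
Area = |Σ|/2 = 144.75.

144.75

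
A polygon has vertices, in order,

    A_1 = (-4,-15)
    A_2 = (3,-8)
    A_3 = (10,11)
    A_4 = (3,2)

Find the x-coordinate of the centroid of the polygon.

Apply the shoelace (surveyor's) formula. First the cross-terms c_i = x_i·y_{i+1} − x_{i+1}·y_i:
  77, 113, -13, -37  ⇒  2A = 140, A = 70.
Then Σ (x_i + x_{i+1})·c_i = 1260, so x̄ = 1260 / (6·70) = 3.

3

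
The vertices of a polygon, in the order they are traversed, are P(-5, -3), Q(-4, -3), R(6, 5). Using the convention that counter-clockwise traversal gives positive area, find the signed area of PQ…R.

4

Apply the shoelace formula: 2A = Σ (x_i·y_{i+1} − x_{i+1}·y_i), indices taken mod 3.
Σ = (3) + (-2) + (7) = 8
Signed area = Σ/2 = 4 (positive ⇒ counter-clockwise traversal).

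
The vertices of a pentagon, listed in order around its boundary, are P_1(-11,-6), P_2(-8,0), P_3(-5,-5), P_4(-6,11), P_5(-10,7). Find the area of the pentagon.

Apply the shoelace formula: 2A = Σ (x_i·y_{i+1} − x_{i+1}·y_i), indices taken mod 5.
Cross-terms: -48, 40, -85, 68, 137  ⇒  Σ = 112
Area = |Σ|/2 = 56.

56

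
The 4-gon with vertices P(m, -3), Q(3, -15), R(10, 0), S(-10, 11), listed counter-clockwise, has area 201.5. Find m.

Write out the shoelace sum; only the two edges meeting at P involve m:
2·Area = [((-10)·(-3) − m·11) + (m·(-15) − 3·(-3))] + 260
       = -26·m + 299 = 403
⇒ m = -4.

-4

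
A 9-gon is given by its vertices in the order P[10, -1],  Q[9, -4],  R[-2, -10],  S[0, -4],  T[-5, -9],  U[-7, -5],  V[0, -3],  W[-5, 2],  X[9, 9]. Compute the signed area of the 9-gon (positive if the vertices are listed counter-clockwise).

Apply Gauss's area formula: 2A = Σ (x_i·y_{i+1} − x_{i+1}·y_i), indices taken mod 9.
Σ = (-31) + (-98) + (8) + (-20) + (-38) + (21) + (-15) + (-63) + (-99) = -335
Signed area = Σ/2 = -167.5 (negative ⇒ clockwise traversal).

-167.5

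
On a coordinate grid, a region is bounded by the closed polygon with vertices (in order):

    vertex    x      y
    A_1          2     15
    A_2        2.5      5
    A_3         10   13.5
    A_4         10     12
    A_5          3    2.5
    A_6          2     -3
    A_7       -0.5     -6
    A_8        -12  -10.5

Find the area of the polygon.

161.5

Cross-terms: -27.5, -16.25, -15, -11, -14, -13.5, -66.75, -159  ⇒  Σ = -323
Area = |Σ|/2 = 161.5.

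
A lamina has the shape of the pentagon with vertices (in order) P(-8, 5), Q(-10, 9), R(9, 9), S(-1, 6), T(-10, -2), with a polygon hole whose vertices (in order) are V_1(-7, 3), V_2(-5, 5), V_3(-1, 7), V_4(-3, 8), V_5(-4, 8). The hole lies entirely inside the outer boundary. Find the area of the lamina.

59.5

Outer boundary:
Apply Gauss's area formula: 2A = Σ (x_i·y_{i+1} − x_{i+1}·y_i), indices taken mod 5.
P→Q: (-8)(9) − (-10)(5) = -22
Q→R: (-10)(9) − (9)(9) = -171
R→S: (9)(6) − (-1)(9) = 63
S→T: (-1)(-2) − (-10)(6) = 62
T→P: (-10)(5) − (-8)(-2) = -66
Σ = -134
Area = |Σ|/2 = 67.
Hole:
Apply Gauss's area formula: 2A = Σ (x_i·y_{i+1} − x_{i+1}·y_i), indices taken mod 5.
V_1→V_2: (-7)(5) − (-5)(3) = -20
V_2→V_3: (-5)(7) − (-1)(5) = -30
V_3→V_4: (-1)(8) − (-3)(7) = 13
V_4→V_5: (-3)(8) − (-4)(8) = 8
V_5→V_1: (-4)(3) − (-7)(8) = 44
Σ = 15
Area = |Σ|/2 = 7.5.
Net area = 67 − 7.5 = 59.5.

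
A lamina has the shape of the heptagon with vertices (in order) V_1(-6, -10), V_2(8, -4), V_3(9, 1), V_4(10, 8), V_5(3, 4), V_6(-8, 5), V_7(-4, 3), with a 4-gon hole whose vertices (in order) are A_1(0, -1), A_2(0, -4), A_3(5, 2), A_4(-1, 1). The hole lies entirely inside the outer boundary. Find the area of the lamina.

149.5

Outer boundary:
Σ = (104) + (44) + (62) + (16) + (47) + (-4) + (58) = 327
Area = |Σ|/2 = 163.5.
Hole:
Apply the shoelace (surveyor's) formula: 2A = Σ (x_i·y_{i+1} − x_{i+1}·y_i), indices taken mod 4.
Σ = (0) + (20) + (7) + (1) = 28
Area = |Σ|/2 = 14.
Net area = 163.5 − 14 = 149.5.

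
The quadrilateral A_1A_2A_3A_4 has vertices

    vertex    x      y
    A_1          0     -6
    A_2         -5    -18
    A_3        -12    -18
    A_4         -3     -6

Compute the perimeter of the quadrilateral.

|A_1A_2| = √((-5)² + (-12)²) = √169 = 13
|A_2A_3| = √((-7)² + (0)²) = √49 = 7
|A_3A_4| = √((9)² + (12)²) = √225 = 15
|A_4A_1| = √((3)² + (0)²) = √9 = 3
Perimeter = 13 + 7 + 15 + 3 = 38.

38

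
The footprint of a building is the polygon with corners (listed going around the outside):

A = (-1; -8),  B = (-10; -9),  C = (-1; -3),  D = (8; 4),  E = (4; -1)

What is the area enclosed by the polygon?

Σ = (-71) + (21) + (20) + (-24) + (-33) = -87
Area = |Σ|/2 = 43.5.

43.5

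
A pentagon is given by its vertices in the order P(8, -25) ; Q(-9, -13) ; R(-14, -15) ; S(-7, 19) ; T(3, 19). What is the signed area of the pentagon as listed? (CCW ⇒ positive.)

-582

Σ = (-329) + (-47) + (-371) + (-190) + (-227) = -1164
Signed area = Σ/2 = -582 (negative ⇒ clockwise traversal).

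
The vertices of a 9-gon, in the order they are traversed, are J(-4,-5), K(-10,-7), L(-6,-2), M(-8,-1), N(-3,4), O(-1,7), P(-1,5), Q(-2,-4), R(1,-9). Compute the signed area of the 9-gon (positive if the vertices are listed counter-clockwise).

Apply the surveyor's formula: 2A = Σ (x_i·y_{i+1} − x_{i+1}·y_i), indices taken mod 9.
J→K: (-4)(-7) − (-10)(-5) = -22
K→L: (-10)(-2) − (-6)(-7) = -22
L→M: (-6)(-1) − (-8)(-2) = -10
M→N: (-8)(4) − (-3)(-1) = -35
N→O: (-3)(7) − (-1)(4) = -17
O→P: (-1)(5) − (-1)(7) = 2
P→Q: (-1)(-4) − (-2)(5) = 14
Q→R: (-2)(-9) − (1)(-4) = 22
R→J: (1)(-5) − (-4)(-9) = -41
Σ = -109
Signed area = Σ/2 = -54.5 (negative ⇒ clockwise traversal).

-54.5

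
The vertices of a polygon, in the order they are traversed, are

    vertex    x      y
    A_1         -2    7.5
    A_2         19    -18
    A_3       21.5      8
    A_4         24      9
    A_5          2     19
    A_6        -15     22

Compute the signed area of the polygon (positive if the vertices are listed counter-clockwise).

566.25

Cross-terms: -106.5, 539, 1.5, 438, 329, -68.5  ⇒  Σ = 1132.5
Signed area = Σ/2 = 566.25 (positive ⇒ counter-clockwise traversal).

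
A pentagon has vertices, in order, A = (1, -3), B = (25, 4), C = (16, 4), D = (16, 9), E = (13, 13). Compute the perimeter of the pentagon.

64

|AB| = √((24)² + (7)²) = √625 = 25
|BC| = √((-9)² + (0)²) = √81 = 9
|CD| = √((0)² + (5)²) = √25 = 5
|DE| = √((-3)² + (4)²) = √25 = 5
|EA| = √((-12)² + (-16)²) = √400 = 20
Perimeter = 25 + 9 + 5 + 5 + 20 = 64.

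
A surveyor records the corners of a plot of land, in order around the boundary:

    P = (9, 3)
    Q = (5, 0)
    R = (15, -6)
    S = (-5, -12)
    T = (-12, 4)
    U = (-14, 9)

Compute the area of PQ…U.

297

Apply Gauss's area formula: 2A = Σ (x_i·y_{i+1} − x_{i+1}·y_i), indices taken mod 6.
Σ = (-15) + (-30) + (-210) + (-164) + (-52) + (-123) = -594
Area = |Σ|/2 = 297.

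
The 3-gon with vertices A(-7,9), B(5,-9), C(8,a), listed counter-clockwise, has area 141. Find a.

Write out the shoelace sum; only the two edges meeting at C involve a:
2·Area = [(5·a − 8·(-9)) + (8·9 − (-7)·a)] + 18
       = 12·a + 162 = 282
⇒ a = 10.

10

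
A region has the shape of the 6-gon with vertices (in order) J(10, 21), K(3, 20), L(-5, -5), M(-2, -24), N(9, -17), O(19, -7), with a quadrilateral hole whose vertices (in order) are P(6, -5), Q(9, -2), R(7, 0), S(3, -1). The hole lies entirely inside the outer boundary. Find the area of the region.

640

Outer boundary:
Apply the shoelace formula: 2A = Σ (x_i·y_{i+1} − x_{i+1}·y_i), indices taken mod 6.
Σ = (137) + (85) + (110) + (250) + (260) + (469) = 1311
Area = |Σ|/2 = 655.5.
Hole:
Apply Gauss's area formula: 2A = Σ (x_i·y_{i+1} − x_{i+1}·y_i), indices taken mod 4.
Σ = (33) + (14) + (-7) + (-9) = 31
Area = |Σ|/2 = 15.5.
Net area = 655.5 − 15.5 = 640.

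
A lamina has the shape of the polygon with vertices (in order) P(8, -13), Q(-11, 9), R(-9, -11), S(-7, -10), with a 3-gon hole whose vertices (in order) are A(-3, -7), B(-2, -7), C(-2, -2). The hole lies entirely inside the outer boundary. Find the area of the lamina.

155

Outer boundary:
Σ = (-71) + (202) + (13) + (171) = 315
Area = |Σ|/2 = 157.5.
Hole:
A→B: (-3)(-7) − (-2)(-7) = 7
B→C: (-2)(-2) − (-2)(-7) = -10
C→A: (-2)(-7) − (-3)(-2) = 8
Σ = 5
Area = |Σ|/2 = 2.5.
Net area = 157.5 − 2.5 = 155.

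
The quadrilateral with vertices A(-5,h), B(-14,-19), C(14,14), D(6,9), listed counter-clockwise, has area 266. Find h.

14

Write out the shoelace sum; only the two edges meeting at A involve h:
2·Area = [(6·h − (-5)·9) + ((-5)·(-19) − (-14)·h)] + 112
       = 20·h + 252 = 532
⇒ h = 14.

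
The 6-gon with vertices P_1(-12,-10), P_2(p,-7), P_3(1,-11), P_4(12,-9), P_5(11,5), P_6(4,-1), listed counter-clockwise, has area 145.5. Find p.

The doubled signed area Σ (x_i y_{i+1} − x_{i+1} y_i) is linear in p.
With p=0 it equals 290; the coefficient of p is -1 (from the two edges through P_2).
So -1·p + 290 = 2·145.5 = 291 ⇒ p = -1.

-1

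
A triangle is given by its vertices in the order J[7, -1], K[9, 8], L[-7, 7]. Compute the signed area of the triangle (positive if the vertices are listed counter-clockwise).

Cross-terms: 65, 119, -42  ⇒  Σ = 142
Signed area = Σ/2 = 71 (positive ⇒ counter-clockwise traversal).

71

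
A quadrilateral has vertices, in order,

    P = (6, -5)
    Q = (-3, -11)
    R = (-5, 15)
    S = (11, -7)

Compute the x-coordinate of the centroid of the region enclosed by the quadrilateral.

Apply the surveyor's formula. First the cross-terms c_i = x_i·y_{i+1} − x_{i+1}·y_i:
  -81, -100, -130, -13  ⇒  2A = -324, A = -162.
Then Σ (x_i + x_{i+1})·c_i = -444, so x̄ = -444 / (6·(-162)) = 37/81.

37/81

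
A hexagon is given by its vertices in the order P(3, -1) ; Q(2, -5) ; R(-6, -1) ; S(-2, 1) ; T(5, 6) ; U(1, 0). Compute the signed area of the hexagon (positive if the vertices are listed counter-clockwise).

P→Q: (3)(-5) − (2)(-1) = -13
Q→R: (2)(-1) − (-6)(-5) = -32
R→S: (-6)(1) − (-2)(-1) = -8
S→T: (-2)(6) − (5)(1) = -17
T→U: (5)(0) − (1)(6) = -6
U→P: (1)(-1) − (3)(0) = -1
Σ = -77
Signed area = Σ/2 = -38.5 (negative ⇒ clockwise traversal).

-38.5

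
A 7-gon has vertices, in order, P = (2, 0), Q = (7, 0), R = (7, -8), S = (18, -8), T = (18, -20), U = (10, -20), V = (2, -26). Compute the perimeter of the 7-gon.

80

|PQ| = √((5)² + (0)²) = √25 = 5
|QR| = √((0)² + (-8)²) = √64 = 8
|RS| = √((11)² + (0)²) = √121 = 11
|ST| = √((0)² + (-12)²) = √144 = 12
|TU| = √((-8)² + (0)²) = √64 = 8
|UV| = √((-8)² + (-6)²) = √100 = 10
|VP| = √((0)² + (26)²) = √676 = 26
Perimeter = 5 + 8 + 11 + 12 + 8 + 10 + 26 = 80.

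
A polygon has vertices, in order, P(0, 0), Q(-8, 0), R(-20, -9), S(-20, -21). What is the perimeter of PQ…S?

|PQ| = √((-8)² + (0)²) = √64 = 8
|QR| = √((-12)² + (-9)²) = √225 = 15
|RS| = √((0)² + (-12)²) = √144 = 12
|SP| = √((20)² + (21)²) = √841 = 29
Perimeter = 8 + 15 + 12 + 29 = 64.

64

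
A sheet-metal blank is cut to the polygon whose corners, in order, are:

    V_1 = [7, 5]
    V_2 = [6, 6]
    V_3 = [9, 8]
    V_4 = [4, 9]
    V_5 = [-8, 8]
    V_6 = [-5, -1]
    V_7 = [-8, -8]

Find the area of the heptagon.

127.5

Apply the shoelace formula: 2A = Σ (x_i·y_{i+1} − x_{i+1}·y_i), indices taken mod 7.
Σ = (12) + (-6) + (49) + (104) + (48) + (32) + (16) = 255
Area = |Σ|/2 = 127.5.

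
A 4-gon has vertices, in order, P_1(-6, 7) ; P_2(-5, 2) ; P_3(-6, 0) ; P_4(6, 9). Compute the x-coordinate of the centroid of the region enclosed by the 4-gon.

-5/3

Apply Gauss's area formula. First the cross-terms c_i = x_i·y_{i+1} − x_{i+1}·y_i:
  23, 12, -54, 96  ⇒  2A = 77, A = 38.5.
Then Σ (x_i + x_{i+1})·c_i = -385, so x̄ = -385 / (6·38.5) = -5/3.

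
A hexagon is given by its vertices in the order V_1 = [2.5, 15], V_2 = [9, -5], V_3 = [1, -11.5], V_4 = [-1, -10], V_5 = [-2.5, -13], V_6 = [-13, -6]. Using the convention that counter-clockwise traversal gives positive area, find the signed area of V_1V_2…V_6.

Apply the surveyor's formula: 2A = Σ (x_i·y_{i+1} − x_{i+1}·y_i), indices taken mod 6.
V_1→V_2: (2.5)(-5) − (9)(15) = -147.5
V_2→V_3: (9)(-11.5) − (1)(-5) = -98.5
V_3→V_4: (1)(-10) − (-1)(-11.5) = -21.5
V_4→V_5: (-1)(-13) − (-2.5)(-10) = -12
V_5→V_6: (-2.5)(-6) − (-13)(-13) = -154
V_6→V_1: (-13)(15) − (2.5)(-6) = -180
Σ = -613.5
Signed area = Σ/2 = -306.75 (negative ⇒ clockwise traversal).

-306.75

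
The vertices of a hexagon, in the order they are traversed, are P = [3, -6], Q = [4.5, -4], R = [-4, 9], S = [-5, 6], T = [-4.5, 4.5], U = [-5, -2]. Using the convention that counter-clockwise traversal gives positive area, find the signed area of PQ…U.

66.25

Apply the shoelace (surveyor's) formula: 2A = Σ (x_i·y_{i+1} − x_{i+1}·y_i), indices taken mod 6.
P→Q: (3)(-4) − (4.5)(-6) = 15
Q→R: (4.5)(9) − (-4)(-4) = 24.5
R→S: (-4)(6) − (-5)(9) = 21
S→T: (-5)(4.5) − (-4.5)(6) = 4.5
T→U: (-4.5)(-2) − (-5)(4.5) = 31.5
U→P: (-5)(-6) − (3)(-2) = 36
Σ = 132.5
Signed area = Σ/2 = 66.25 (positive ⇒ counter-clockwise traversal).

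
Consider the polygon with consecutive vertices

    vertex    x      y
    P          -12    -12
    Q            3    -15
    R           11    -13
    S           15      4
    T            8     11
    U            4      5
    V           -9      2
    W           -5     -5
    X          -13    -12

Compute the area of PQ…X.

Apply Gauss's area formula: 2A = Σ (x_i·y_{i+1} − x_{i+1}·y_i), indices taken mod 9.
Σ = (216) + (126) + (239) + (133) + (-4) + (53) + (55) + (-5) + (12) = 825
Area = |Σ|/2 = 412.5.

412.5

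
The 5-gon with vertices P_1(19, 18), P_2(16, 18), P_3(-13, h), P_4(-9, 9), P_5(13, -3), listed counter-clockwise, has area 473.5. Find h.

Write out the shoelace sum; only the two edges meeting at P_3 involve h:
2·Area = [(16·h − (-13)·18) + ((-13)·9 − (-9)·h)] + 255
       = 25·h + 372 = 947
⇒ h = 23.

23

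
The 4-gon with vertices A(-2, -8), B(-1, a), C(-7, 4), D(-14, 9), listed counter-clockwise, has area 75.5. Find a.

The doubled signed area Σ (x_i y_{i+1} − x_{i+1} y_i) is linear in a.
With a=0 it equals 111; the coefficient of a is 5 (from the two edges through B).
So 5·a + 111 = 2·75.5 = 151 ⇒ a = 8.

8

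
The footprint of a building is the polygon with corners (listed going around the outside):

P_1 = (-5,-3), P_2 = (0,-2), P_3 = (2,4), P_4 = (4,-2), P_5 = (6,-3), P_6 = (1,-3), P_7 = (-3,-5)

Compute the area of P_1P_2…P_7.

Apply the shoelace formula: 2A = Σ (x_i·y_{i+1} − x_{i+1}·y_i), indices taken mod 7.
P_1→P_2: (-5)(-2) − (0)(-3) = 10
P_2→P_3: (0)(4) − (2)(-2) = 4
P_3→P_4: (2)(-2) − (4)(4) = -20
P_4→P_5: (4)(-3) − (6)(-2) = 0
P_5→P_6: (6)(-3) − (1)(-3) = -15
P_6→P_7: (1)(-5) − (-3)(-3) = -14
P_7→P_1: (-3)(-3) − (-5)(-5) = -16
Σ = -51
Area = |Σ|/2 = 25.5.

25.5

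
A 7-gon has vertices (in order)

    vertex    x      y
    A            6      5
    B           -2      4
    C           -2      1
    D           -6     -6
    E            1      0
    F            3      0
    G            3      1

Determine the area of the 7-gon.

38

Cross-terms: 34, 6, 18, 6, 0, 3, 9  ⇒  Σ = 76
Area = |Σ|/2 = 38.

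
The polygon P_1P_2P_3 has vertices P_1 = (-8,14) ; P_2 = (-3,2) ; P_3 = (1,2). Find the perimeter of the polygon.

|P_1P_2| = √((5)² + (-12)²) = √169 = 13
|P_2P_3| = √((4)² + (0)²) = √16 = 4
|P_3P_1| = √((-9)² + (12)²) = √225 = 15
Perimeter = 13 + 4 + 15 = 32.

32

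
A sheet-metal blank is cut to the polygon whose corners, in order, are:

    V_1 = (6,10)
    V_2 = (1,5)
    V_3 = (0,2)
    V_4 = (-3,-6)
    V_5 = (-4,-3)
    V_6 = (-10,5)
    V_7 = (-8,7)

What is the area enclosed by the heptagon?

94.5

Cross-terms: 20, 2, 6, -15, -50, -30, -122  ⇒  Σ = -189
Area = |Σ|/2 = 94.5.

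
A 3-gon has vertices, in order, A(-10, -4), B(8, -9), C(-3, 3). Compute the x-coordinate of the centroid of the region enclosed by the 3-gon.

Apply the shoelace formula. First the cross-terms c_i = x_i·y_{i+1} − x_{i+1}·y_i:
  122, -3, 42  ⇒  2A = 161, A = 80.5.
Then Σ (x_i + x_{i+1})·c_i = -805, so x̄ = -805 / (6·80.5) = -5/3.

-5/3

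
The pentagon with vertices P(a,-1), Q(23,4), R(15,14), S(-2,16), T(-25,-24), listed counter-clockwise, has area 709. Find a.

The doubled signed area Σ (x_i y_{i+1} − x_{i+1} y_i) is linear in a.
With a=0 it equals 1026; the coefficient of a is 28 (from the two edges through P).
So 28·a + 1026 = 2·709 = 1418 ⇒ a = 14.

14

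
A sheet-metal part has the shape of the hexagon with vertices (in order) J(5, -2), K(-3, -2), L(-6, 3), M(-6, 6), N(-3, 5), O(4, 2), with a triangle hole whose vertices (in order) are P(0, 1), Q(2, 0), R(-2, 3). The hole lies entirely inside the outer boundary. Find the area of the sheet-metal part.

Outer boundary:
J→K: (5)(-2) − (-3)(-2) = -16
K→L: (-3)(3) − (-6)(-2) = -21
L→M: (-6)(6) − (-6)(3) = -18
M→N: (-6)(5) − (-3)(6) = -12
N→O: (-3)(2) − (4)(5) = -26
O→J: (4)(-2) − (5)(2) = -18
Σ = -111
Area = |Σ|/2 = 55.5.
Hole:
Apply the surveyor's formula: 2A = Σ (x_i·y_{i+1} − x_{i+1}·y_i), indices taken mod 3.
Cross-terms: -2, 6, -2  ⇒  Σ = 2
Area = |Σ|/2 = 1.
Net area = 55.5 − 1 = 54.5.

54.5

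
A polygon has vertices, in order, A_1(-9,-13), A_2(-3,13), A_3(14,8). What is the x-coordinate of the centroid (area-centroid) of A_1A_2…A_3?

Apply Gauss's area formula. First the cross-terms c_i = x_i·y_{i+1} − x_{i+1}·y_i:
  -156, -206, -110  ⇒  2A = -472, A = -236.
Then Σ (x_i + x_{i+1})·c_i = -944, so x̄ = -944 / (6·(-236)) = 2/3.

2/3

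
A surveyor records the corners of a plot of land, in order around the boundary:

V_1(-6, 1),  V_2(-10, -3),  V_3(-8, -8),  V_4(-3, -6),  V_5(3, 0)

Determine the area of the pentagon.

Apply Gauss's area formula: 2A = Σ (x_i·y_{i+1} − x_{i+1}·y_i), indices taken mod 5.
Cross-terms: 28, 56, 24, 18, 3  ⇒  Σ = 129
Area = |Σ|/2 = 64.5.

64.5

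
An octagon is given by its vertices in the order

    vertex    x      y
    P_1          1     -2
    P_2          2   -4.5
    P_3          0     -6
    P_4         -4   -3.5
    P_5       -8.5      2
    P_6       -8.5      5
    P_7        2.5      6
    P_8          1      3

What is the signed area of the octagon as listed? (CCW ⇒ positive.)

-83.375

Apply the shoelace (surveyor's) formula: 2A = Σ (x_i·y_{i+1} − x_{i+1}·y_i), indices taken mod 8.
Σ = (-0.5) + (-12) + (-24) + (-37.75) + (-25.5) + (-63.5) + (1.5) + (-5) = -166.75
Signed area = Σ/2 = -83.375 (negative ⇒ clockwise traversal).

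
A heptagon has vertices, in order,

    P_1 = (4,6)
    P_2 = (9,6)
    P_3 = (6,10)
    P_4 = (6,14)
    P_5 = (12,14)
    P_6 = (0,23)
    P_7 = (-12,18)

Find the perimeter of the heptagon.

68

|P_1P_2| = √((5)² + (0)²) = √25 = 5
|P_2P_3| = √((-3)² + (4)²) = √25 = 5
|P_3P_4| = √((0)² + (4)²) = √16 = 4
|P_4P_5| = √((6)² + (0)²) = √36 = 6
|P_5P_6| = √((-12)² + (9)²) = √225 = 15
|P_6P_7| = √((-12)² + (-5)²) = √169 = 13
|P_7P_1| = √((16)² + (-12)²) = √400 = 20
Perimeter = 5 + 5 + 4 + 6 + 15 + 13 + 20 = 68.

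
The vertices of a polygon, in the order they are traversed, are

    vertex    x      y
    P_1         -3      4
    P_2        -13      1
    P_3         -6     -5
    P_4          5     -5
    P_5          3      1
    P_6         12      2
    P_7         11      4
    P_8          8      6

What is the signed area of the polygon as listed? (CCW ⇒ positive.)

149.5

Σ = (49) + (71) + (55) + (20) + (-6) + (26) + (34) + (50) = 299
Signed area = Σ/2 = 149.5 (positive ⇒ counter-clockwise traversal).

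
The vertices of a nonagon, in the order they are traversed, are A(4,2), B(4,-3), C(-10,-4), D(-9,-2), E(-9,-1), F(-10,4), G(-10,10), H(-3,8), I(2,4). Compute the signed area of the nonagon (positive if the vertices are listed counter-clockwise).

-143.5

Apply the shoelace (surveyor's) formula: 2A = Σ (x_i·y_{i+1} − x_{i+1}·y_i), indices taken mod 9.
A→B: (4)(-3) − (4)(2) = -20
B→C: (4)(-4) − (-10)(-3) = -46
C→D: (-10)(-2) − (-9)(-4) = -16
D→E: (-9)(-1) − (-9)(-2) = -9
E→F: (-9)(4) − (-10)(-1) = -46
F→G: (-10)(10) − (-10)(4) = -60
G→H: (-10)(8) − (-3)(10) = -50
H→I: (-3)(4) − (2)(8) = -28
I→A: (2)(2) − (4)(4) = -12
Σ = -287
Signed area = Σ/2 = -143.5 (negative ⇒ clockwise traversal).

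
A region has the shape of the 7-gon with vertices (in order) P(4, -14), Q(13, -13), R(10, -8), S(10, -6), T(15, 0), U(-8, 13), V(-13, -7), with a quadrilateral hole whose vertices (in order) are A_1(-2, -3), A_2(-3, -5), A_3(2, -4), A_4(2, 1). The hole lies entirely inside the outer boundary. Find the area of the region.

Outer boundary:
P→Q: (4)(-13) − (13)(-14) = 130
Q→R: (13)(-8) − (10)(-13) = 26
R→S: (10)(-6) − (10)(-8) = 20
S→T: (10)(0) − (15)(-6) = 90
T→U: (15)(13) − (-8)(0) = 195
U→V: (-8)(-7) − (-13)(13) = 225
V→P: (-13)(-14) − (4)(-7) = 210
Σ = 896
Area = |Σ|/2 = 448.
Hole:
Cross-terms: 1, 22, 10, -4  ⇒  Σ = 29
Area = |Σ|/2 = 14.5.
Net area = 448 − 14.5 = 433.5.

433.5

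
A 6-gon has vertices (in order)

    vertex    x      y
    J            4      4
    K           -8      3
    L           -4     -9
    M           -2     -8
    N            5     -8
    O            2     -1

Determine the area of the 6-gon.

Apply Gauss's area formula: 2A = Σ (x_i·y_{i+1} − x_{i+1}·y_i), indices taken mod 6.
Cross-terms: 44, 84, 14, 56, 11, 12  ⇒  Σ = 221
Area = |Σ|/2 = 110.5.

110.5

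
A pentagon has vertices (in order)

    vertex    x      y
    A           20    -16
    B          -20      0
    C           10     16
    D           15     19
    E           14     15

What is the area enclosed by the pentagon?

A→B: (20)(0) − (-20)(-16) = -320
B→C: (-20)(16) − (10)(0) = -320
C→D: (10)(19) − (15)(16) = -50
D→E: (15)(15) − (14)(19) = -41
E→A: (14)(-16) − (20)(15) = -524
Σ = -1255
Area = |Σ|/2 = 627.5.

627.5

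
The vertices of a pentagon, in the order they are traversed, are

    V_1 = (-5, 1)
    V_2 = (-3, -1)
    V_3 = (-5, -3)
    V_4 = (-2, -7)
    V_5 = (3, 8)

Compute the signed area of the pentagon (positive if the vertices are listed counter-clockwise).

44.5

Apply Gauss's area formula: 2A = Σ (x_i·y_{i+1} − x_{i+1}·y_i), indices taken mod 5.
V_1→V_2: (-5)(-1) − (-3)(1) = 8
V_2→V_3: (-3)(-3) − (-5)(-1) = 4
V_3→V_4: (-5)(-7) − (-2)(-3) = 29
V_4→V_5: (-2)(8) − (3)(-7) = 5
V_5→V_1: (3)(1) − (-5)(8) = 43
Σ = 89
Signed area = Σ/2 = 44.5 (positive ⇒ counter-clockwise traversal).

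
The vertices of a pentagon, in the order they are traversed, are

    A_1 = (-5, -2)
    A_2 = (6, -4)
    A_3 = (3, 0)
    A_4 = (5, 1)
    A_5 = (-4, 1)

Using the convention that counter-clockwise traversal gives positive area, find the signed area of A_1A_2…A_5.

34.5

Apply the shoelace (surveyor's) formula: 2A = Σ (x_i·y_{i+1} − x_{i+1}·y_i), indices taken mod 5.
A_1→A_2: (-5)(-4) − (6)(-2) = 32
A_2→A_3: (6)(0) − (3)(-4) = 12
A_3→A_4: (3)(1) − (5)(0) = 3
A_4→A_5: (5)(1) − (-4)(1) = 9
A_5→A_1: (-4)(-2) − (-5)(1) = 13
Σ = 69
Signed area = Σ/2 = 34.5 (positive ⇒ counter-clockwise traversal).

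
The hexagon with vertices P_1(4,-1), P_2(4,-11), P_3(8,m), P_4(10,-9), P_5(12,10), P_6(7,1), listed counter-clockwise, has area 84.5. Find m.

-9

The doubled signed area Σ (x_i y_{i+1} − x_{i+1} y_i) is linear in m.
With m=0 it equals 115; the coefficient of m is -6 (from the two edges through P_3).
So -6·m + 115 = 2·84.5 = 169 ⇒ m = -9.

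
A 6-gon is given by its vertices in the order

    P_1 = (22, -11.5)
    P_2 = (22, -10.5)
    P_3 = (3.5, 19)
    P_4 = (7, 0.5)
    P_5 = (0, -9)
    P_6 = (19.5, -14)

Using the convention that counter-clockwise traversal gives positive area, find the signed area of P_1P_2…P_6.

Cross-terms: 22, 454.75, -131.25, -63, 175.5, 83.75  ⇒  Σ = 541.75
Signed area = Σ/2 = 270.875 (positive ⇒ counter-clockwise traversal).

270.875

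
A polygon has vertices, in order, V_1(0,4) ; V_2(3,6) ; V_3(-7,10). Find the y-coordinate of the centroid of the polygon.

20/3

Apply the shoelace (surveyor's) formula. First the cross-terms c_i = x_i·y_{i+1} − x_{i+1}·y_i:
  -12, 72, -28  ⇒  2A = 32, A = 16.
Then Σ (y_i + y_{i+1})·c_i = 640, so ȳ = 640 / (6·16) = 20/3.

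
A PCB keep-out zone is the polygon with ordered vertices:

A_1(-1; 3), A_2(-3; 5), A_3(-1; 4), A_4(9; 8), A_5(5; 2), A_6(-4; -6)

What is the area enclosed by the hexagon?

Σ = (4) + (-7) + (-44) + (-22) + (-22) + (-18) = -109
Area = |Σ|/2 = 54.5.

54.5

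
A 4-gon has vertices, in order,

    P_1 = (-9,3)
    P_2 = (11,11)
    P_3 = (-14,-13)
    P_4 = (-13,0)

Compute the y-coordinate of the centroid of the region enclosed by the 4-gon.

Apply the surveyor's formula. First the cross-terms c_i = x_i·y_{i+1} − x_{i+1}·y_i:
  -132, 11, -169, -39  ⇒  2A = -329, A = -164.5.
Then Σ (y_i + y_{i+1})·c_i = 210, so ȳ = 210 / (6·(-164.5)) = -10/47.

-10/47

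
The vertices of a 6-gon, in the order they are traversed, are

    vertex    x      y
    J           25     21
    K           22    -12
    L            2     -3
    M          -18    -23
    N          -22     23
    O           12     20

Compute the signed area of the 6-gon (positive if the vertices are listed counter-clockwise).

-1394

Apply the surveyor's formula: 2A = Σ (x_i·y_{i+1} − x_{i+1}·y_i), indices taken mod 6.
Cross-terms: -762, -42, -100, -920, -716, -248  ⇒  Σ = -2788
Signed area = Σ/2 = -1394 (negative ⇒ clockwise traversal).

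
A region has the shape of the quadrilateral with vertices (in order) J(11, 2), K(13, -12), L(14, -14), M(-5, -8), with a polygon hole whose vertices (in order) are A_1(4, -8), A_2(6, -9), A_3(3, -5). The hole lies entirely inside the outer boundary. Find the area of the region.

Outer boundary:
J→K: (11)(-12) − (13)(2) = -158
K→L: (13)(-14) − (14)(-12) = -14
L→M: (14)(-8) − (-5)(-14) = -182
M→J: (-5)(2) − (11)(-8) = 78
Σ = -276
Area = |Σ|/2 = 138.
Hole:
Apply Gauss's area formula: 2A = Σ (x_i·y_{i+1} − x_{i+1}·y_i), indices taken mod 3.
Σ = (12) + (-3) + (-4) = 5
Area = |Σ|/2 = 2.5.
Net area = 138 − 2.5 = 135.5.

135.5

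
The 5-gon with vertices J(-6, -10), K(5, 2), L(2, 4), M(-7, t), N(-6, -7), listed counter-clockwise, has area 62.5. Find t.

The doubled signed area Σ (x_i y_{i+1} − x_{i+1} y_i) is linear in t.
With t=0 it equals 149; the coefficient of t is 8 (from the two edges through M).
So 8·t + 149 = 2·62.5 = 125 ⇒ t = -3.

-3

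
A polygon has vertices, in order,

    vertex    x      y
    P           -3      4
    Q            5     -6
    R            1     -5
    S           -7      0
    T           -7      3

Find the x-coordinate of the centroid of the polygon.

-2

Apply the shoelace (surveyor's) formula. First the cross-terms c_i = x_i·y_{i+1} − x_{i+1}·y_i:
  -2, -19, -35, -21, -19  ⇒  2A = -96, A = -48.
Then Σ (x_i + x_{i+1})·c_i = 576, so x̄ = 576 / (6·(-48)) = -2.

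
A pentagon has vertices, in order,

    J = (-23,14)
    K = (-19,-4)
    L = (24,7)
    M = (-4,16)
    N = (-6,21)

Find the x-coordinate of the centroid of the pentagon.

-778/143

Apply the surveyor's formula. First the cross-terms c_i = x_i·y_{i+1} − x_{i+1}·y_i:
  358, -37, 412, 12, 399  ⇒  2A = 1144, A = 572.
Then Σ (x_i + x_{i+1})·c_i = -18672, so x̄ = -18672 / (6·572) = -778/143.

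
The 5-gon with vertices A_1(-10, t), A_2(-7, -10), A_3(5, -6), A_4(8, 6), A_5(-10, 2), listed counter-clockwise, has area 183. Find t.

0

The doubled signed area Σ (x_i y_{i+1} − x_{i+1} y_i) is linear in t.
With t=0 it equals 366; the coefficient of t is -3 (from the two edges through A_1).
So -3·t + 366 = 2·183 = 366 ⇒ t = 0.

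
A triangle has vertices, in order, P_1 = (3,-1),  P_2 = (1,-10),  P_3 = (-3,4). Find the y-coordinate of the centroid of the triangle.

-7/3

Apply the surveyor's formula. First the cross-terms c_i = x_i·y_{i+1} − x_{i+1}·y_i:
  -29, -26, -9  ⇒  2A = -64, A = -32.
Then Σ (y_i + y_{i+1})·c_i = 448, so ȳ = 448 / (6·(-32)) = -7/3.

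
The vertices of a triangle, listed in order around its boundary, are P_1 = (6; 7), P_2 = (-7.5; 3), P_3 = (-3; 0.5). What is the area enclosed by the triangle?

25.875

Apply the shoelace (surveyor's) formula: 2A = Σ (x_i·y_{i+1} − x_{i+1}·y_i), indices taken mod 3.
Σ = (70.5) + (5.25) + (-24) = 51.75
Area = |Σ|/2 = 25.875.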